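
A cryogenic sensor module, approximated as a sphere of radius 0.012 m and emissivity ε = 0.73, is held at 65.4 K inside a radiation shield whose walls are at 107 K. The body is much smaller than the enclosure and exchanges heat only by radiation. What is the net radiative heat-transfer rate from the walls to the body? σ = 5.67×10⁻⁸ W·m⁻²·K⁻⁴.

For a small grey body in a large enclosure: P_net = εσA(T_body⁴ − T_wall⁴).
A = 4πr² = 0.001810 m²; T_body⁴ − T_wall⁴ = 1.829×10⁷ − 1.311×10⁸ = -1.128×10⁸ K⁴.
|P_net| = 0.73·5.67×10⁻⁸·0.001810·1.128×10⁸.

P_net ≈ 0.00845 W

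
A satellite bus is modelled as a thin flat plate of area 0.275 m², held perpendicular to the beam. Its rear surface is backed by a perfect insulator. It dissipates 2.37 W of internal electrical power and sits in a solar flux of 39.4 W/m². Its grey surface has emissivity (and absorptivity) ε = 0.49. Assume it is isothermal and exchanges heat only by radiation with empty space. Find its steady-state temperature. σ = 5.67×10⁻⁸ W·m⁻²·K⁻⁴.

At steady state, absorbed solar power + internal power = radiated power.
Absorbed: α·S·A_cross = 0.49·39.4·0.2750 = 5.309 W (cross-section A).
Total input = 5.309 + 2.37 = 7.679 W.
Radiated: εσ·A_surf·T⁴ with A_surf = A = 0.2750 m².
T⁴ = 7.679/(0.49·5.67×10⁻⁸·0.2750) = 1.005×10⁹ K⁴.

T ≈ 178 K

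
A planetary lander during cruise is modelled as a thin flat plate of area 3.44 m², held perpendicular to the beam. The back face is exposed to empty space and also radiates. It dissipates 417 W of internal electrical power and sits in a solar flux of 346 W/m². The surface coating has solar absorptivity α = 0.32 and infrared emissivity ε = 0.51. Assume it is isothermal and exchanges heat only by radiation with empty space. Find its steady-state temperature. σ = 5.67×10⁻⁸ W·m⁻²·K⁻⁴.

At steady state, absorbed solar power + internal power = radiated power.
Absorbed: α·S·A_cross = 0.32·346·3.440 = 380.9 W (cross-section A).
Total input = 380.9 + 417 = 797.9 W.
Radiated: εσ·A_surf·T⁴ with A_surf = 2A = 6.880 m².
T⁴ = 797.9/(0.51·5.67×10⁻⁸·6.880) = 4.010×10⁹ K⁴.

T ≈ 252 K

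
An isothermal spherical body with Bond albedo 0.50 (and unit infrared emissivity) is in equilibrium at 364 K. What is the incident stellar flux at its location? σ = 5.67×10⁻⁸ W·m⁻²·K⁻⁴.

(1−a)S·πr² = σ·4πr²·T⁴ ⇒ S = 4σT⁴/(1−a).
S = 4·5.67×10⁻⁸·1.756×10¹⁰/0.500.

S ≈ 7960 W/m²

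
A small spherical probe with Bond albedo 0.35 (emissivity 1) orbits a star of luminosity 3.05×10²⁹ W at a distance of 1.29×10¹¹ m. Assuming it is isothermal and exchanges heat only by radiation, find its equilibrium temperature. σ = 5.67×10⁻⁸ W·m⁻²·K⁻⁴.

T ≈ 1430 K

First find the stellar flux at distance d: S = L/(4πd²) = 3.05×10²⁹/(4π·(1.29×10¹¹)²) = 1.459×10⁶ W/m².
For an isothermal sphere, absorbed (1−a)S·πr² = emitted σ·4πr²·T⁴, so T⁴ = (1−a)S/(4σ).
T⁴ = 0.650·1.459×10⁶/(4·5.67×10⁻⁸) = 4.180×10¹² K⁴.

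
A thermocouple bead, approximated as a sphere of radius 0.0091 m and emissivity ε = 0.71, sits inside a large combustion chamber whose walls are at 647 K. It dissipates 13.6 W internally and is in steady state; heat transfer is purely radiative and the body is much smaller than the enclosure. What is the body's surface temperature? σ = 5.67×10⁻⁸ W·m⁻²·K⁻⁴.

For a small grey body in a large enclosure, net radiated power = εσA(T⁴ − T_w⁴).
Steady state: P = εσA(T⁴ − T_w⁴) with A = 4πr² = 0.001041 m².
T⁴ = P/(εσA) + T_w⁴ = 13.6/(0.71·5.67×10⁻⁸·0.001041) + (647)⁴
    = 3.246×10¹¹ + 1.752×10¹¹ = 4.999×10¹¹ K⁴.

T ≈ 841 K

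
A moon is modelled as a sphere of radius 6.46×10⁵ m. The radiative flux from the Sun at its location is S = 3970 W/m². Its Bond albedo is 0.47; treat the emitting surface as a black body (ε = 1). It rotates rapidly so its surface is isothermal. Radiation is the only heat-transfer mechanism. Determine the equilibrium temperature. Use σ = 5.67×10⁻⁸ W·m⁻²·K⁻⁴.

At equilibrium, absorbed power = emitted power.
Absorbing cross-section = πr² = 1.311×10¹² m²; emitting surface = 4πr² = 5.244×10¹² m² (ratio 4).
(1−a)S·A_cross = εσ·A_surf·T⁴  ⇒  T⁴ = (1−a)S/(4σ).
T⁴ = 0.530·3970/(4·5.67×10⁻⁸) = 9.277×10⁹ K⁴.
T = (9.277×10⁹)^(1/4).

T ≈ 310 K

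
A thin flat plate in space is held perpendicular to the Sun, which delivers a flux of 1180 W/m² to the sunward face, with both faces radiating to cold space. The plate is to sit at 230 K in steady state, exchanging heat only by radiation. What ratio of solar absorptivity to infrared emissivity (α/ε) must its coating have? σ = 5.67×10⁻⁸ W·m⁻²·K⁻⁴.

Balance: αS·A = εσ·2A·T⁴ ⇒ α/ε = 2σT⁴/S.
α/ε = 2·5.67×10⁻⁸·(230)⁴/1180 = 2·5.67×10⁻⁸·2.798×10⁹/1180.

α/ε ≈ 0.269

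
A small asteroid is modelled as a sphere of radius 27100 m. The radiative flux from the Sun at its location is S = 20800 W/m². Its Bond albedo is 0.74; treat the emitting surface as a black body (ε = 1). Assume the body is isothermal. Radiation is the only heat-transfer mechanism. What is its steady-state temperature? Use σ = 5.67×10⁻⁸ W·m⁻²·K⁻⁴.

T ≈ 393 K

At equilibrium, absorbed power = emitted power.
Absorbing cross-section = πr² = 2.307×10⁹ m²; emitting surface = 4πr² = 9.229×10⁹ m² (ratio 4).
(1−a)S·A_cross = εσ·A_surf·T⁴  ⇒  T⁴ = (1−a)S/(4σ).
T⁴ = 0.260·20800/(4·5.67×10⁻⁸) = 2.384×10¹⁰ K⁴.
T = (2.384×10¹⁰)^(1/4).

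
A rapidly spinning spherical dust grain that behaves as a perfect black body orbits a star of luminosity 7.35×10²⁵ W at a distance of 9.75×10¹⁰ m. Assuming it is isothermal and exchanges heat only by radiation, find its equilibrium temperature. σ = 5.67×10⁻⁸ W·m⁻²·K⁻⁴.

First find the stellar flux at distance d: S = L/(4πd²) = 7.35×10²⁵/(4π·(9.75×10¹⁰)²) = 615.3 W/m².
For an isothermal sphere, absorbed (1−a)S·πr² = emitted σ·4πr²·T⁴, so T⁴ = (1−a)S/(4σ).
T⁴ = 1.00·615.3/(4·5.67×10⁻⁸) = 2.713×10⁹ K⁴.

T ≈ 228 K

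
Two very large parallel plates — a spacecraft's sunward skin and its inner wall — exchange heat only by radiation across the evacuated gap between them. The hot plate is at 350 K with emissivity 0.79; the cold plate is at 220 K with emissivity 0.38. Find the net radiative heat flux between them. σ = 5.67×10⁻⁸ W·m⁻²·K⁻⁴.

q ≈ 248 W/m²

For two infinite grey parallel plates, q = σ(T₁⁴ − T₂⁴)/(1/ε₁ + 1/ε₂ − 1).
T₁⁴ − T₂⁴ = 1.501×10¹⁰ − 2.343×10⁹ = 1.266×10¹⁰ K⁴.
1/ε₁ + 1/ε₂ − 1 = 1.266 + 2.632 − 1 = 2.897.
q = 5.67×10⁻⁸ × 1.266×10¹⁰ / 2.897.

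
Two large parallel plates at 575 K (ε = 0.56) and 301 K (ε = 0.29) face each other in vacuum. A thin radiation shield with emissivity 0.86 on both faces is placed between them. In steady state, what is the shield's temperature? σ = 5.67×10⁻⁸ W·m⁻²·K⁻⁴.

T_s ≈ 521 K

In steady state the net flux on the hot side equals that on the cold side.
σ(T₁⁴−T_s⁴)/D₁ = σ(T_s⁴−T₂⁴)/D₂, with D₁ = 1/ε₁+1/ε_s−1 = 1.949, D₂ = 1/ε_s+1/ε₂−1 = 3.611.
Solve for T_s⁴: T_s⁴ = (D₂·T₁⁴ + D₁·T₂⁴)/(D₁+D₂) = 7.388×10¹⁰ K⁴.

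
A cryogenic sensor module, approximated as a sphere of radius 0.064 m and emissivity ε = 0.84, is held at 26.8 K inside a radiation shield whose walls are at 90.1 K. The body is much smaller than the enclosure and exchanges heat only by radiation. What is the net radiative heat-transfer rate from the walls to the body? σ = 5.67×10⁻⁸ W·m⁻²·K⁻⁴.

For a small grey body in a large enclosure: P_net = εσA(T_body⁴ − T_wall⁴).
A = 4πr² = 0.05147 m²; T_body⁴ − T_wall⁴ = 5.159×10⁵ − 6.590×10⁷ = -6.539×10⁷ K⁴.
|P_net| = 0.84·5.67×10⁻⁸·0.05147·6.539×10⁷.

P_net ≈ 0.160 W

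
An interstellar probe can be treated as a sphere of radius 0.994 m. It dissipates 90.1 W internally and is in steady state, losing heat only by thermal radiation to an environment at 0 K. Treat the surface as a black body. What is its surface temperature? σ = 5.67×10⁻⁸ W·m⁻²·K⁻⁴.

T ≈ 106 K

Steady state: internal power = radiated power, P = εσA T⁴.
Radiating area A = 4πr² = 12.42 m².
T⁴ = P/(εσA) = 90.1/(1.0·5.67×10⁻⁸·12.42) = 1.280×10⁸ K⁴.
T = (1.280×10⁸)^(1/4).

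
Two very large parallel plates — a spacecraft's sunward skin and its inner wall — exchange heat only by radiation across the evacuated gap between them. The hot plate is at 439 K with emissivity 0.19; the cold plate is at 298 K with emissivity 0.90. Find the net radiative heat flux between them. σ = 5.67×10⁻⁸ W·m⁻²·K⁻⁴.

For two infinite grey parallel plates, q = σ(T₁⁴ − T₂⁴)/(1/ε₁ + 1/ε₂ − 1).
T₁⁴ − T₂⁴ = 3.714×10¹⁰ − 7.886×10⁹ = 2.926×10¹⁰ K⁴.
1/ε₁ + 1/ε₂ − 1 = 5.263 + 1.111 − 1 = 5.374.
q = 5.67×10⁻⁸ × 2.926×10¹⁰ / 5.374.

q ≈ 309 W/m²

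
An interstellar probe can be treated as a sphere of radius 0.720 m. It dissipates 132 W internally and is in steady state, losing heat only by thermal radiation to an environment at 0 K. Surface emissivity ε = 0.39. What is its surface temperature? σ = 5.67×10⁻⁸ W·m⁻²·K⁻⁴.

Steady state: internal power = radiated power, P = εσA T⁴.
Radiating area A = 4πr² = 6.514 m².
T⁴ = P/(εσA) = 132/(0.39·5.67×10⁻⁸·6.514) = 9.163×10⁸ K⁴.
T = (9.163×10⁸)^(1/4).

T ≈ 174 K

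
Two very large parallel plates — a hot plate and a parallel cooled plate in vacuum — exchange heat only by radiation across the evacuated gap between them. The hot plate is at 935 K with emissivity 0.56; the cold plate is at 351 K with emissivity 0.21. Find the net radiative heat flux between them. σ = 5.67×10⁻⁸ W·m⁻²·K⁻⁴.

For two infinite grey parallel plates, q = σ(T₁⁴ − T₂⁴)/(1/ε₁ + 1/ε₂ − 1).
T₁⁴ − T₂⁴ = 7.643×10¹¹ − 1.518×10¹⁰ = 7.491×10¹¹ K⁴.
1/ε₁ + 1/ε₂ − 1 = 1.786 + 4.762 − 1 = 5.548.
q = 5.67×10⁻⁸ × 7.491×10¹¹ / 5.548.

q ≈ 7660 W/m²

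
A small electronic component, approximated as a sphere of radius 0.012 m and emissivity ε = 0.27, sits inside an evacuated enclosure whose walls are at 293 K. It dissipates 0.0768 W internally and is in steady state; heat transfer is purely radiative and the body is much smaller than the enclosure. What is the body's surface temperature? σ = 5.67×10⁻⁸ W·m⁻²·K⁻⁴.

T ≈ 317 K

For a small grey body in a large enclosure, net radiated power = εσA(T⁴ − T_w⁴).
Steady state: P = εσA(T⁴ − T_w⁴) with A = 4πr² = 0.001810 m².
T⁴ = P/(εσA) + T_w⁴ = 0.0768/(0.27·5.67×10⁻⁸·0.001810) + (293)⁴
    = 2.772×10⁹ + 7.370×10⁹ = 1.014×10¹⁰ K⁴.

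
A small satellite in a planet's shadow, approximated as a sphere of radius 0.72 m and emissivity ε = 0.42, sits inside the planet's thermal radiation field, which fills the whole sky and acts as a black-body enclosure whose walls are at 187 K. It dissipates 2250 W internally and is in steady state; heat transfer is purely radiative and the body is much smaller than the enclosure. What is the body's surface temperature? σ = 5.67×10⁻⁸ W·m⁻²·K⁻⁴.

For a small grey body in a large enclosure, net radiated power = εσA(T⁴ − T_w⁴).
Steady state: P = εσA(T⁴ − T_w⁴) with A = 4πr² = 6.514 m².
T⁴ = P/(εσA) + T_w⁴ = 2250/(0.42·5.67×10⁻⁸·6.514) + (187)⁴
    = 1.450×10¹⁰ + 1.223×10⁹ = 1.573×10¹⁰ K⁴.

T ≈ 354 K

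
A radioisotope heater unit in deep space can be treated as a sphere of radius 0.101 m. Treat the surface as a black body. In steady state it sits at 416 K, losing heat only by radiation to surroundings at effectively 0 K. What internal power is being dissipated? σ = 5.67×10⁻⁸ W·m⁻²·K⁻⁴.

Steady state: P = εσA T⁴.
A = 4πr² = 0.1282 m²; T⁴ = (416)⁴ = 2.995×10¹⁰ K⁴.
P = 1.0 × 5.67×10⁻⁸ × 0.1282 × 2.995×10¹⁰.

P ≈ 218 W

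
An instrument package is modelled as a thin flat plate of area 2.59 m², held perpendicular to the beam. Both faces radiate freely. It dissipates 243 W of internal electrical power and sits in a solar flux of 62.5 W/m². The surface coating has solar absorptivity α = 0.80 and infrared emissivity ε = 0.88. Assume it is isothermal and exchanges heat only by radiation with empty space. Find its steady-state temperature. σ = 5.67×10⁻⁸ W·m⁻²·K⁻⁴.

T ≈ 195 K

At steady state, absorbed solar power + internal power = radiated power.
Absorbed: α·S·A_cross = 0.80·62.5·2.590 = 129.5 W (cross-section A).
Total input = 129.5 + 243 = 372.5 W.
Radiated: εσ·A_surf·T⁴ with A_surf = 2A = 5.180 m².
T⁴ = 372.5/(0.88·5.67×10⁻⁸·5.180) = 1.441×10⁹ K⁴.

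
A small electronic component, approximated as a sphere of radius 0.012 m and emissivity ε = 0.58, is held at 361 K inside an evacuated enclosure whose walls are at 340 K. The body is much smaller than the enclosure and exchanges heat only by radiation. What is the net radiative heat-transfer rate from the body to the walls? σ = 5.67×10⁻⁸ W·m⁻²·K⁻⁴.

For a small grey body in a large enclosure: P_net = εσA(T_body⁴ − T_wall⁴).
A = 4πr² = 0.001810 m²; T_body⁴ − T_wall⁴ = 1.698×10¹⁰ − 1.336×10¹⁰ = 3.620×10⁹ K⁴.
|P_net| = 0.58·5.67×10⁻⁸·0.001810·3.620×10⁹.

P_net ≈ 0.215 W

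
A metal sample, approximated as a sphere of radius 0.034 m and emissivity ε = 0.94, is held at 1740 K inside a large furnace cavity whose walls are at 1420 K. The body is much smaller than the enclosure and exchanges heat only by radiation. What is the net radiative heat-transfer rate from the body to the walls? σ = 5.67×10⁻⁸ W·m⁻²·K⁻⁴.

For a small grey body in a large enclosure: P_net = εσA(T_body⁴ − T_wall⁴).
A = 4πr² = 0.01453 m²; T_body⁴ − T_wall⁴ = 9.166×10¹² − 4.066×10¹² = 5.100×10¹² K⁴.
|P_net| = 0.94·5.67×10⁻⁸·0.01453·5.100×10¹².

P_net ≈ 3950 W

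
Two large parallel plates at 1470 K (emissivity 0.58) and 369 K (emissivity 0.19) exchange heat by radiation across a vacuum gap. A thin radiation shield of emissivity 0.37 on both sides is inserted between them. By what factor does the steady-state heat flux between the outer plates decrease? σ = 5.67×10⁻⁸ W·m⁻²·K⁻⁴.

factor ≈ 1.74

Without shield: q₀ = σΔ(T⁴)/(1/ε₁+1/ε₂−1) with denominator 5.987.
With shield the two gaps are in series; the resistances add: (1/ε₁+1/ε_s−1)+(1/ε_s+1/ε₂−1) = 3.427+6.966 = 10.39.
Heat-flux ratio q₀/q = 10.39/5.987.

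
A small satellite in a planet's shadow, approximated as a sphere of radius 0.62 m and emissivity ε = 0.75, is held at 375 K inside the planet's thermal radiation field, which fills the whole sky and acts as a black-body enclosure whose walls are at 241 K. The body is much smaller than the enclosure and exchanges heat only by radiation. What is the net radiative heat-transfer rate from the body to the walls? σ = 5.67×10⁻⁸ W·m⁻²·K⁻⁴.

For a small grey body in a large enclosure: P_net = εσA(T_body⁴ − T_wall⁴).
A = 4πr² = 4.831 m²; T_body⁴ − T_wall⁴ = 1.978×10¹⁰ − 3.373×10⁹ = 1.640×10¹⁰ K⁴.
|P_net| = 0.75·5.67×10⁻⁸·4.831·1.640×10¹⁰.

P_net ≈ 3370 W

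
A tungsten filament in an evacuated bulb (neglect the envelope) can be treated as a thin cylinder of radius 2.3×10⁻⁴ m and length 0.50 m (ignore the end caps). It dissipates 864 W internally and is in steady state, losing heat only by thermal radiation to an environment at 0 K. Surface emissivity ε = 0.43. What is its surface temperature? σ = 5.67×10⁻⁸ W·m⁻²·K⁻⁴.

T ≈ 2650 K

Steady state: internal power = radiated power, P = εσA T⁴.
Radiating area A = 2πrL = 7.226×10⁻⁴ m².
T⁴ = P/(εσA) = 864/(0.43·5.67×10⁻⁸·7.226×10⁻⁴) = 4.904×10¹³ K⁴.
T = (4.904×10¹³)^(1/4).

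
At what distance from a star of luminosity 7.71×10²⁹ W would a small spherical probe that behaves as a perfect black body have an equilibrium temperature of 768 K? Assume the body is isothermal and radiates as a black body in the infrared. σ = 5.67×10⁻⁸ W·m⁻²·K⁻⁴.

For an isothermal black-emitting sphere, (1−a)S·πr² = σ·4πr²·T⁴ ⇒ S = 4σT⁴/(1−a).
S = 4·5.67×10⁻⁸·(768)⁴/1.00 = 78900 W/m².
Flux falls as S = L/(4πd²), so d = √(L/(4πS)) = √(7.71×10²⁹/(4π·78900)).

d ≈ 8.82×10¹¹ m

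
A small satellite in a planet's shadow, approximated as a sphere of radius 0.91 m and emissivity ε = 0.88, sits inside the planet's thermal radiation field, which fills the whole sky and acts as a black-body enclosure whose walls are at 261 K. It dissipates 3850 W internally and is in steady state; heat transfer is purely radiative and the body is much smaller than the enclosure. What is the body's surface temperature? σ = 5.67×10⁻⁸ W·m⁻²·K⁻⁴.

T ≈ 331 K

For a small grey body in a large enclosure, net radiated power = εσA(T⁴ − T_w⁴).
Steady state: P = εσA(T⁴ − T_w⁴) with A = 4πr² = 10.41 m².
T⁴ = P/(εσA) + T_w⁴ = 3850/(0.88·5.67×10⁻⁸·10.41) + (261)⁴
    = 7.415×10⁹ + 4.640×10⁹ = 1.206×10¹⁰ K⁴.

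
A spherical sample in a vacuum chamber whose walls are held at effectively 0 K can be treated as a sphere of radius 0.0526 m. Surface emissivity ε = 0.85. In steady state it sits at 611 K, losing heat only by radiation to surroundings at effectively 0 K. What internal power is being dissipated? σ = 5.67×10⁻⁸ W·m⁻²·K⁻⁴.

Steady state: P = εσA T⁴.
A = 4πr² = 0.03477 m²; T⁴ = (611)⁴ = 1.394×10¹¹ K⁴.
P = 0.85 × 5.67×10⁻⁸ × 0.03477 × 1.394×10¹¹.

P ≈ 234 W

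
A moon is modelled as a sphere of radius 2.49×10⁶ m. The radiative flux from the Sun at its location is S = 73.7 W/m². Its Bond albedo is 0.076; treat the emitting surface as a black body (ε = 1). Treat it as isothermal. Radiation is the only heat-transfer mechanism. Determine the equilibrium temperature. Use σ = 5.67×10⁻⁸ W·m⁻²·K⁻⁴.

T ≈ 132 K

At equilibrium, absorbed power = emitted power.
Absorbing cross-section = πr² = 1.948×10¹³ m²; emitting surface = 4πr² = 7.791×10¹³ m² (ratio 4).
(1−a)S·A_cross = εσ·A_surf·T⁴  ⇒  T⁴ = (1−a)S/(4σ).
T⁴ = 0.924·73.7/(4·5.67×10⁻⁸) = 3.003×10⁸ K⁴.
T = (3.003×10⁸)^(1/4).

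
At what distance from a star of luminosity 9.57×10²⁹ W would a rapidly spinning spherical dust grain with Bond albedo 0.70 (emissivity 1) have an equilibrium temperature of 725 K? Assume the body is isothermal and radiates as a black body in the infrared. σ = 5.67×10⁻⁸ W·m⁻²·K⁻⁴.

d ≈ 6.04×10¹¹ m

For an isothermal black-emitting sphere, (1−a)S·πr² = σ·4πr²·T⁴ ⇒ S = 4σT⁴/(1−a).
S = 4·5.67×10⁻⁸·(725)⁴/0.300 = 2.089×10⁵ W/m².
Flux falls as S = L/(4πd²), so d = √(L/(4πS)) = √(9.57×10²⁹/(4π·2.089×10⁵)).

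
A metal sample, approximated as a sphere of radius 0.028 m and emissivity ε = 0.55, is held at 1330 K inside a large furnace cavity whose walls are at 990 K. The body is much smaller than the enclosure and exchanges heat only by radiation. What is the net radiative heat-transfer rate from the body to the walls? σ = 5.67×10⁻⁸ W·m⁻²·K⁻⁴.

For a small grey body in a large enclosure: P_net = εσA(T_body⁴ − T_wall⁴).
A = 4πr² = 0.009852 m²; T_body⁴ − T_wall⁴ = 3.129×10¹² − 9.606×10¹¹ = 2.168×10¹² K⁴.
|P_net| = 0.55·5.67×10⁻⁸·0.009852·2.168×10¹².

P_net ≈ 666 W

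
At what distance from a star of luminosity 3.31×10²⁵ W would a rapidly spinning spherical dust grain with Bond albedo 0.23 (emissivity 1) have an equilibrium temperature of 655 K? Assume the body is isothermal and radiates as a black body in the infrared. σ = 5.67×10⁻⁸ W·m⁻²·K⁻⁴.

For an isothermal black-emitting sphere, (1−a)S·πr² = σ·4πr²·T⁴ ⇒ S = 4σT⁴/(1−a).
S = 4·5.67×10⁻⁸·(655)⁴/0.770 = 54210 W/m².
Flux falls as S = L/(4πd²), so d = √(L/(4πS)) = √(3.31×10²⁵/(4π·54210)).

d ≈ 6.97×10⁹ m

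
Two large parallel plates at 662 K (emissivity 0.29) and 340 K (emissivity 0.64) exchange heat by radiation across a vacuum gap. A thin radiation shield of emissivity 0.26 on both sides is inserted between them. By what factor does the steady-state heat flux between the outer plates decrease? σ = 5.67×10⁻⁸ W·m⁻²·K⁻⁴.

Without shield: q₀ = σΔ(T⁴)/(1/ε₁+1/ε₂−1) with denominator 4.011.
With shield the two gaps are in series; the resistances add: (1/ε₁+1/ε_s−1)+(1/ε_s+1/ε₂−1) = 6.294+4.409 = 10.70.
Heat-flux ratio q₀/q = 10.70/4.011.

factor ≈ 2.67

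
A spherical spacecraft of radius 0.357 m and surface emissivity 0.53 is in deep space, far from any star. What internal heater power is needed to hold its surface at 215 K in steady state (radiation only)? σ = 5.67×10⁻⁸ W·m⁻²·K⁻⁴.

P ≈ 103 W

P = εσ·4πr²·T⁴.
4πr² = 1.602 m²; T⁴ = 2.137×10⁹ K⁴.
P = 0.53·5.67×10⁻⁸·1.602·2.137×10⁹.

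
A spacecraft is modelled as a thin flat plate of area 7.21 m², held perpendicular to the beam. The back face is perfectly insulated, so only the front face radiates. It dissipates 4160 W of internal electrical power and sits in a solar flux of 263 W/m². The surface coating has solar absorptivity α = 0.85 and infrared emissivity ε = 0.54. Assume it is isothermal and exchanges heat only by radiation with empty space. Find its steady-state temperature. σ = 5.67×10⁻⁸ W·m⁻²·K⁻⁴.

At steady state, absorbed solar power + internal power = radiated power.
Absorbed: α·S·A_cross = 0.85·263·7.210 = 1612 W (cross-section A).
Total input = 1612 + 4160 = 5772 W.
Radiated: εσ·A_surf·T⁴ with A_surf = A = 7.210 m².
T⁴ = 5772/(0.54·5.67×10⁻⁸·7.210) = 2.615×10¹⁰ K⁴.

T ≈ 402 K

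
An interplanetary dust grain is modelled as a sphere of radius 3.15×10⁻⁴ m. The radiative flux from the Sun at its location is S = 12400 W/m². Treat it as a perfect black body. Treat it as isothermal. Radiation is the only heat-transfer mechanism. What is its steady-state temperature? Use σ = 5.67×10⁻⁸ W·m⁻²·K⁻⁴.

At equilibrium, absorbed power = emitted power.
Absorbing cross-section = πr² = 3.117×10⁻⁷ m²; emitting surface = 4πr² = 1.247×10⁻⁶ m² (ratio 4).
S·A_cross = εσ·A_surf·T⁴  ⇒  T⁴ = S/(4σ).
T⁴ = 1.00·12400/(4·5.67×10⁻⁸) = 5.467×10¹⁰ K⁴.
T = (5.467×10¹⁰)^(1/4).

T ≈ 484 K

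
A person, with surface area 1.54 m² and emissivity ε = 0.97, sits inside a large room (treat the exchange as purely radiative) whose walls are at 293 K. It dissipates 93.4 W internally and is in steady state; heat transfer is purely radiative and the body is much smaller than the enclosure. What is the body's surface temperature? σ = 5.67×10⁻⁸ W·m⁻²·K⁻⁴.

T ≈ 303 K

For a small grey body in a large enclosure, net radiated power = εσA(T⁴ − T_w⁴).
Steady state: P = εσA(T⁴ − T_w⁴) with A = 1.54 m².
T⁴ = P/(εσA) + T_w⁴ = 93.4/(0.97·5.67×10⁻⁸·1.540) + (293)⁴
    = 1.103×10⁹ + 7.370×10⁹ = 8.473×10⁹ K⁴.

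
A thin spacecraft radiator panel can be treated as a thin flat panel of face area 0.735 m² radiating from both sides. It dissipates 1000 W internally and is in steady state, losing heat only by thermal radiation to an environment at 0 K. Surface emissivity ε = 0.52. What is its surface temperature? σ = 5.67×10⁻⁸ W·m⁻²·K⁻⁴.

Steady state: internal power = radiated power, P = εσA T⁴.
Radiating area A = 2·0.735 = 1.470 m².
T⁴ = P/(εσA) = 1000/(0.52·5.67×10⁻⁸·1.470) = 2.307×10¹⁰ K⁴.
T = (2.307×10¹⁰)^(1/4).

T ≈ 390 K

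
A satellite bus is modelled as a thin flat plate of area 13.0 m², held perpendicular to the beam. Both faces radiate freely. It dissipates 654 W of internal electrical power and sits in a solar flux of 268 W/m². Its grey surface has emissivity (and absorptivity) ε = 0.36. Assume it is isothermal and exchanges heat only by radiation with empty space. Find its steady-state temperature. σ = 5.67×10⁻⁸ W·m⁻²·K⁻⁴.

T ≈ 245 K

At steady state, absorbed solar power + internal power = radiated power.
Absorbed: α·S·A_cross = 0.36·268·13.00 = 1254 W (cross-section A).
Total input = 1254 + 654 = 1908 W.
Radiated: εσ·A_surf·T⁴ with A_surf = 2A = 26.00 m².
T⁴ = 1908/(0.36·5.67×10⁻⁸·26.00) = 3.596×10⁹ K⁴.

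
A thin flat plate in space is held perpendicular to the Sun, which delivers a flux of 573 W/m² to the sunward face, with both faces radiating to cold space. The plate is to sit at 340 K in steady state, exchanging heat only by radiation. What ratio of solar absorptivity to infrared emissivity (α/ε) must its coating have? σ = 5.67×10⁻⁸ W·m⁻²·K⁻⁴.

α/ε ≈ 2.64

Balance: αS·A = εσ·2A·T⁴ ⇒ α/ε = 2σT⁴/S.
α/ε = 2·5.67×10⁻⁸·(340)⁴/573 = 2·5.67×10⁻⁸·1.336×10¹⁰/573.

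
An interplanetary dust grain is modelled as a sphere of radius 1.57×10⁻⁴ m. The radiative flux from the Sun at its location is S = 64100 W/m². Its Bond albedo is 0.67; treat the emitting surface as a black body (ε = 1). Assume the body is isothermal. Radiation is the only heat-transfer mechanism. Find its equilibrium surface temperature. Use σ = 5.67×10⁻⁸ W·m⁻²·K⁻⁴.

At equilibrium, absorbed power = emitted power.
Absorbing cross-section = πr² = 7.744×10⁻⁸ m²; emitting surface = 4πr² = 3.097×10⁻⁷ m² (ratio 4).
(1−a)S·A_cross = εσ·A_surf·T⁴  ⇒  T⁴ = (1−a)S/(4σ).
T⁴ = 0.330·64100/(4·5.67×10⁻⁸) = 9.327×10¹⁰ K⁴.
T = (9.327×10¹⁰)^(1/4).

T ≈ 553 K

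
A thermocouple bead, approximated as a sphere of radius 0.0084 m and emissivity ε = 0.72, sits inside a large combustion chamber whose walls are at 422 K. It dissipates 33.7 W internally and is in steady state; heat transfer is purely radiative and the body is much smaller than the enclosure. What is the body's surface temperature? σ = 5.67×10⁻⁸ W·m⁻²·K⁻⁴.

T ≈ 991 K

For a small grey body in a large enclosure, net radiated power = εσA(T⁴ − T_w⁴).
Steady state: P = εσA(T⁴ − T_w⁴) with A = 4πr² = 8.867×10⁻⁴ m².
T⁴ = P/(εσA) + T_w⁴ = 33.7/(0.72·5.67×10⁻⁸·8.867×10⁻⁴) + (422)⁴
    = 9.310×10¹¹ + 3.171×10¹⁰ = 9.627×10¹¹ K⁴.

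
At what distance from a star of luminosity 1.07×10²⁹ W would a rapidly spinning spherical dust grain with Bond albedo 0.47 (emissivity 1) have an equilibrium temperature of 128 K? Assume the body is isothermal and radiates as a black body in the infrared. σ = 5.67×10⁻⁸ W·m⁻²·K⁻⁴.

d ≈ 8.61×10¹² m

For an isothermal black-emitting sphere, (1−a)S·πr² = σ·4πr²·T⁴ ⇒ S = 4σT⁴/(1−a).
S = 4·5.67×10⁻⁸·(128)⁴/0.530 = 114.9 W/m².
Flux falls as S = L/(4πd²), so d = √(L/(4πS)) = √(1.07×10²⁹/(4π·114.9)).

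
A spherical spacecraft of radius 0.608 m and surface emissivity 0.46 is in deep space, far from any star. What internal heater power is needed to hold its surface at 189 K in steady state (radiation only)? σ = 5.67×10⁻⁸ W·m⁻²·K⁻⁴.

P ≈ 155 W

P = εσ·4πr²·T⁴.
4πr² = 4.645 m²; T⁴ = 1.276×10⁹ K⁴.
P = 0.46·5.67×10⁻⁸·4.645·1.276×10⁹.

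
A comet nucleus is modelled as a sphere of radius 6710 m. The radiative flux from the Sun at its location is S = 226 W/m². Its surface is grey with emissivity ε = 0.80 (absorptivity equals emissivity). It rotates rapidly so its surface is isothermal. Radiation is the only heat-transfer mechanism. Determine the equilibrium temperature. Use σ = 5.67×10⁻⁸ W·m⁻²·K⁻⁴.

At equilibrium, absorbed power = emitted power.
Absorbing cross-section = πr² = 1.414×10⁸ m²; emitting surface = 4πr² = 5.658×10⁸ m² (ratio 4).
εS·A_cross = εσ·A_surf·T⁴  ⇒  T⁴ = S/(4σ)   (ε cancels).
T⁴ = 226/(4·5.67×10⁻⁸) = 9.965×10⁸ K⁴.
T = (9.965×10⁸)^(1/4).

T ≈ 178 K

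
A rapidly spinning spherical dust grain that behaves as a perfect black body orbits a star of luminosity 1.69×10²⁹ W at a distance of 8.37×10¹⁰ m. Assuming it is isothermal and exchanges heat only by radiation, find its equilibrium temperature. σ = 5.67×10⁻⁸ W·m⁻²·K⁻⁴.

First find the stellar flux at distance d: S = L/(4πd²) = 1.69×10²⁹/(4π·(8.37×10¹⁰)²) = 1.920×10⁶ W/m².
For an isothermal sphere, absorbed (1−a)S·πr² = emitted σ·4πr²·T⁴, so T⁴ = (1−a)S/(4σ).
T⁴ = 1.00·1.920×10⁶/(4·5.67×10⁻⁸) = 8.464×10¹² K⁴.

T ≈ 1710 K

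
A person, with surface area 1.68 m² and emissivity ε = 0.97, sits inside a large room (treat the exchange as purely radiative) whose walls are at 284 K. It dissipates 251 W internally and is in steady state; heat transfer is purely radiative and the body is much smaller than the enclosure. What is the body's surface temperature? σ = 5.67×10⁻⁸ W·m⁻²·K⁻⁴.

T ≈ 310 K

For a small grey body in a large enclosure, net radiated power = εσA(T⁴ − T_w⁴).
Steady state: P = εσA(T⁴ − T_w⁴) with A = 1.68 m².
T⁴ = P/(εσA) + T_w⁴ = 251/(0.97·5.67×10⁻⁸·1.680) + (284)⁴
    = 2.716×10⁹ + 6.505×10⁹ = 9.222×10⁹ K⁴.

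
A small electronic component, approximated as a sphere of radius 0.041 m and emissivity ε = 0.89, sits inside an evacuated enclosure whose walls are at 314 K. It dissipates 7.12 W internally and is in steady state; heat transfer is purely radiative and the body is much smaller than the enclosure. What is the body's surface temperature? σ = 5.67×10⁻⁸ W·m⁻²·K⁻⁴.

T ≈ 358 K

For a small grey body in a large enclosure, net radiated power = εσA(T⁴ − T_w⁴).
Steady state: P = εσA(T⁴ − T_w⁴) with A = 4πr² = 0.02112 m².
T⁴ = P/(εσA) + T_w⁴ = 7.12/(0.89·5.67×10⁻⁸·0.02112) + (314)⁴
    = 6.679×10⁹ + 9.721×10⁹ = 1.640×10¹⁰ K⁴.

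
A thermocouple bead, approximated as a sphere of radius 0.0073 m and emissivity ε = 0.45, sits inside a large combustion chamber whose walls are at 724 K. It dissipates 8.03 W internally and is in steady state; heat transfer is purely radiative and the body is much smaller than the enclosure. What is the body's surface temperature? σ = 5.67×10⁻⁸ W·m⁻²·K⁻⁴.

For a small grey body in a large enclosure, net radiated power = εσA(T⁴ − T_w⁴).
Steady state: P = εσA(T⁴ − T_w⁴) with A = 4πr² = 6.697×10⁻⁴ m².
T⁴ = P/(εσA) + T_w⁴ = 8.03/(0.45·5.67×10⁻⁸·6.697×10⁻⁴) + (724)⁴
    = 4.700×10¹¹ + 2.748×10¹¹ = 7.447×10¹¹ K⁴.

T ≈ 929 K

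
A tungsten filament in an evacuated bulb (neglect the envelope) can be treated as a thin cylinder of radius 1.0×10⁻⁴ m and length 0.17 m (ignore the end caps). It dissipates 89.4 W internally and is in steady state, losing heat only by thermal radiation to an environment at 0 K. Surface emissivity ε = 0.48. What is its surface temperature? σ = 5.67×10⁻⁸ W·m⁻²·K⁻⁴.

Steady state: internal power = radiated power, P = εσA T⁴.
Radiating area A = 2πrL = 1.068×10⁻⁴ m².
T⁴ = P/(εσA) = 89.4/(0.48·5.67×10⁻⁸·1.068×10⁻⁴) = 3.075×10¹³ K⁴.
T = (3.075×10¹³)^(1/4).

T ≈ 2350 K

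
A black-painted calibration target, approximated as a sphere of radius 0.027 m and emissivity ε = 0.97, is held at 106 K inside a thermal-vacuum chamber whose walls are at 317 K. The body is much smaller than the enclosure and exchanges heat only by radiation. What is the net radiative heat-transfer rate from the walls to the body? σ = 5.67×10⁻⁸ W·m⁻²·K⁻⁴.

P_net ≈ 5.02 W

For a small grey body in a large enclosure: P_net = εσA(T_body⁴ − T_wall⁴).
A = 4πr² = 0.009161 m²; T_body⁴ − T_wall⁴ = 1.262×10⁸ − 1.010×10¹⁰ = -9.972×10⁹ K⁴.
|P_net| = 0.97·5.67×10⁻⁸·0.009161·9.972×10⁹.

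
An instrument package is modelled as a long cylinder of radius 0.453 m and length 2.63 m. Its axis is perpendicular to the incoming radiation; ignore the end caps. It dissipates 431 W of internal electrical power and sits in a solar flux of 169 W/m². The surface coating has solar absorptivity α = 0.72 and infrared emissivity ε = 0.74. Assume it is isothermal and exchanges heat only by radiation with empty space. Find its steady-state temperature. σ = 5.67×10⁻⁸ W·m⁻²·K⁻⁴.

T ≈ 219 K

At steady state, absorbed solar power + internal power = radiated power.
Absorbed: α·S·A_cross = 0.72·169·2.383 = 289.9 W (cross-section 2rL).
Total input = 289.9 + 431 = 720.9 W.
Radiated: εσ·A_surf·T⁴ with A_surf = 2πrL = 7.486 m².
T⁴ = 720.9/(0.74·5.67×10⁻⁸·7.486) = 2.295×10⁹ K⁴.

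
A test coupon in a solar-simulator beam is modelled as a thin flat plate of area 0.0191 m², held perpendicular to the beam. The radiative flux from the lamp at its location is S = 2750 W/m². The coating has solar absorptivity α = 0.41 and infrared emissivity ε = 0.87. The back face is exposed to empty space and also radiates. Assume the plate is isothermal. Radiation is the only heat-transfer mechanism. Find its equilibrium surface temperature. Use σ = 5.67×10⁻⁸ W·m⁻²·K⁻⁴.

At equilibrium, absorbed power = emitted power.
Absorbing cross-section = A = 0.01910 m²; emitting surface = 2A = 0.03820 m² (ratio 2).
αS·A_cross = εσ·A_surf·T⁴  ⇒  T⁴ = αS/(ε·2σ).
T⁴ = 0.410·2750/(0.87·2·5.67×10⁻⁸) = 1.143×10¹⁰ K⁴.
T = (1.143×10¹⁰)^(1/4).

T ≈ 327 K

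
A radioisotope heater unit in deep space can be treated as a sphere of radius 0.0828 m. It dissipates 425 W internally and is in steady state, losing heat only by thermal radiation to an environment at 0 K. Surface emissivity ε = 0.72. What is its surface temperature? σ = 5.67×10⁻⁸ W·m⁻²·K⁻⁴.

Steady state: internal power = radiated power, P = εσA T⁴.
Radiating area A = 4πr² = 0.08615 m².
T⁴ = P/(εσA) = 425/(0.72·5.67×10⁻⁸·0.08615) = 1.208×10¹¹ K⁴.
T = (1.208×10¹¹)^(1/4).

T ≈ 590 K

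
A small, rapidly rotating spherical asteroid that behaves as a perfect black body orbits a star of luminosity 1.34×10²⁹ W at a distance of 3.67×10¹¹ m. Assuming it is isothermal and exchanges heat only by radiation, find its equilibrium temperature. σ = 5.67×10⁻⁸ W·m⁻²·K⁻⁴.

T ≈ 769 K

First find the stellar flux at distance d: S = L/(4πd²) = 1.34×10²⁹/(4π·(3.67×10¹¹)²) = 79170 W/m².
For an isothermal sphere, absorbed (1−a)S·πr² = emitted σ·4πr²·T⁴, so T⁴ = (1−a)S/(4σ).
T⁴ = 1.00·79170/(4·5.67×10⁻⁸) = 3.491×10¹¹ K⁴.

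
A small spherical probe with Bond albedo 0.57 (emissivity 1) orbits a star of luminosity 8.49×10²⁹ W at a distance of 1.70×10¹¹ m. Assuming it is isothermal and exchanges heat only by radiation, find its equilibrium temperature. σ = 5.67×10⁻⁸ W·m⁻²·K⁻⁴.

First find the stellar flux at distance d: S = L/(4πd²) = 8.49×10²⁹/(4π·(1.70×10¹¹)²) = 2.338×10⁶ W/m².
For an isothermal sphere, absorbed (1−a)S·πr² = emitted σ·4πr²·T⁴, so T⁴ = (1−a)S/(4σ).
T⁴ = 0.430·2.338×10⁶/(4·5.67×10⁻⁸) = 4.432×10¹² K⁴.

T ≈ 1450 K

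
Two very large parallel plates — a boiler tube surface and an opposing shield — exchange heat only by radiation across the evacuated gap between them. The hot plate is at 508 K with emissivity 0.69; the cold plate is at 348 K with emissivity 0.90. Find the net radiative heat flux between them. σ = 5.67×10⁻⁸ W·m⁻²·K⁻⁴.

For two infinite grey parallel plates, q = σ(T₁⁴ − T₂⁴)/(1/ε₁ + 1/ε₂ − 1).
T₁⁴ − T₂⁴ = 6.660×10¹⁰ − 1.467×10¹⁰ = 5.193×10¹⁰ K⁴.
1/ε₁ + 1/ε₂ − 1 = 1.449 + 1.111 − 1 = 1.560.
q = 5.67×10⁻⁸ × 5.193×10¹⁰ / 1.560.

q ≈ 1890 W/m²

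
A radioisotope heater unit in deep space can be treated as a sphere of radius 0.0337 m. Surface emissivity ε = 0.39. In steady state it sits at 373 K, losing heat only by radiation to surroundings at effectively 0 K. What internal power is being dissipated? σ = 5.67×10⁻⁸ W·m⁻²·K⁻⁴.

Steady state: P = εσA T⁴.
A = 4πr² = 0.01427 m²; T⁴ = (373)⁴ = 1.936×10¹⁰ K⁴.
P = 0.39 × 5.67×10⁻⁸ × 0.01427 × 1.936×10¹⁰.

P ≈ 6.11 W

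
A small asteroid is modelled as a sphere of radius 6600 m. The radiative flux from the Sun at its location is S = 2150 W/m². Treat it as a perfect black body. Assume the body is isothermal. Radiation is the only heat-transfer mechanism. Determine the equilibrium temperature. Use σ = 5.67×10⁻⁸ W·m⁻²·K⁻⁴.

At equilibrium, absorbed power = emitted power.
Absorbing cross-section = πr² = 1.368×10⁸ m²; emitting surface = 4πr² = 5.474×10⁸ m² (ratio 4).
S·A_cross = εσ·A_surf·T⁴  ⇒  T⁴ = S/(4σ).
T⁴ = 1.00·2150/(4·5.67×10⁻⁸) = 9.480×10⁹ K⁴.
T = (9.480×10⁹)^(1/4).

T ≈ 312 K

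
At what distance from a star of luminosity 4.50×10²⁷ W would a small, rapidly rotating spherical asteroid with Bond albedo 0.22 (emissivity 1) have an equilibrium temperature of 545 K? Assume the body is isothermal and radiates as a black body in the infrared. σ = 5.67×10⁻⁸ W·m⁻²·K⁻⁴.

d ≈ 1.18×10¹¹ m

For an isothermal black-emitting sphere, (1−a)S·πr² = σ·4πr²·T⁴ ⇒ S = 4σT⁴/(1−a).
S = 4·5.67×10⁻⁸·(545)⁴/0.780 = 25650 W/m².
Flux falls as S = L/(4πd²), so d = √(L/(4πS)) = √(4.50×10²⁷/(4π·25650)).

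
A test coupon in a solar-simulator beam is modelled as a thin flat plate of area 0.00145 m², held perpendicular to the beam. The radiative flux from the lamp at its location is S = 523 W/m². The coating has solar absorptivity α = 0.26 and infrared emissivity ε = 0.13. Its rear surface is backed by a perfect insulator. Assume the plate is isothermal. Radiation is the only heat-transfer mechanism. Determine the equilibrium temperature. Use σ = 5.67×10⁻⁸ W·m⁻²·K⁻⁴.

T ≈ 369 K

At equilibrium, absorbed power = emitted power.
Absorbing cross-section = A = 0.001450 m²; emitting surface = A = 0.001450 m² (ratio 1).
αS·A_cross = εσ·A_surf·T⁴  ⇒  T⁴ = αS/(ε·1σ).
T⁴ = 0.260·523/(0.13·1·5.67×10⁻⁸) = 1.845×10¹⁰ K⁴.
T = (1.845×10¹⁰)^(1/4).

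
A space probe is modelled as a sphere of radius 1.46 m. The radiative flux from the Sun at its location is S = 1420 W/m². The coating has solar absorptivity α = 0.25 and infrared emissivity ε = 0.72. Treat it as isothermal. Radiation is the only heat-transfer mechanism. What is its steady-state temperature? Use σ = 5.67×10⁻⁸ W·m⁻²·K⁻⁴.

At equilibrium, absorbed power = emitted power.
Absorbing cross-section = πr² = 6.697 m²; emitting surface = 4πr² = 26.79 m² (ratio 4).
αS·A_cross = εσ·A_surf·T⁴  ⇒  T⁴ = αS/(ε·4σ).
T⁴ = 0.250·1420/(0.72·4·5.67×10⁻⁸) = 2.174×10⁹ K⁴.
T = (2.174×10⁹)^(1/4).

T ≈ 216 K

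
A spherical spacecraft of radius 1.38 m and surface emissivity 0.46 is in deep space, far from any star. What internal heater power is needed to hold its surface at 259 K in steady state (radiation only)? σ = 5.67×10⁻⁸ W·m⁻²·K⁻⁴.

P ≈ 2810 W

P = εσ·4πr²·T⁴.
4πr² = 23.93 m²; T⁴ = 4.500×10⁹ K⁴.
P = 0.46·5.67×10⁻⁸·23.93·4.500×10⁹.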